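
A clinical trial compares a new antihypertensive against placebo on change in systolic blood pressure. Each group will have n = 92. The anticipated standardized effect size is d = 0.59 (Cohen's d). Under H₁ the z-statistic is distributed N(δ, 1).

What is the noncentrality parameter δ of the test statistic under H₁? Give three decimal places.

δ = d·√(n/2) = 0.59 × √(92/2) = 4.0016

δ ≈ 4.002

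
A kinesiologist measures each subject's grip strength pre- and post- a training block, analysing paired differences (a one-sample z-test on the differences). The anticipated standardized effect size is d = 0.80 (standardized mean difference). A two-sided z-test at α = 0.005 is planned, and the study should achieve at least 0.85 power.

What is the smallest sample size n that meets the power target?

n = 24

Set Φ(δ − 2.807) = 0.85; then δ − 2.807 = Φ⁻¹(0.85) = 1.036, giving δ = 3.843.
(For δ > 0 the lower-tail rejection region contributes negligibly to power, so the one-term inversion is standard.)
δ = d·√n ⇒ n = (δ/d)² = (3.843 / 0.80)² = 23.08.
Rounding up, n = 24.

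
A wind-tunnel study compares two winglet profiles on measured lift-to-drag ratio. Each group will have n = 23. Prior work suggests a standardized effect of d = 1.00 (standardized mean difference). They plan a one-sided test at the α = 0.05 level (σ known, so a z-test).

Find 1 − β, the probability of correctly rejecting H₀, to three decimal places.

Noncentrality parameter: δ = d·√(n/2) = 1.00 × √(23/2) = 3.3912
Critical value for a one-sided test at α = 0.05: z_α = 1.645.
Power = Φ(δ − 1.645) = Φ(1.746) = 0.9596.

Power ≈ 0.960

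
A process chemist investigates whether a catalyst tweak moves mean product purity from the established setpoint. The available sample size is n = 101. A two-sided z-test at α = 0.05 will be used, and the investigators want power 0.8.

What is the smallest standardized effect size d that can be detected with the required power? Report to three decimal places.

Need Φ(δ − 1.960) = 0.8, so δ = 1.960 + 0.842 = 2.802.
(The second rejection-region term Φ(−δ − z_{α/2}) is negligible and dropped.)
δ = d·√n ⇒ d = δ/√n = 2.802/√101 = 0.2788.

d ≈ 0.279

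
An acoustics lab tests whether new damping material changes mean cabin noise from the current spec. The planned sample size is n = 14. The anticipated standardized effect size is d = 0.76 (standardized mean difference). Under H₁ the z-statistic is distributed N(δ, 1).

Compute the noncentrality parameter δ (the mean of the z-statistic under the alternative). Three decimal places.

δ ≈ 2.844

δ = d·√n = 0.76 × √14 = 2.8437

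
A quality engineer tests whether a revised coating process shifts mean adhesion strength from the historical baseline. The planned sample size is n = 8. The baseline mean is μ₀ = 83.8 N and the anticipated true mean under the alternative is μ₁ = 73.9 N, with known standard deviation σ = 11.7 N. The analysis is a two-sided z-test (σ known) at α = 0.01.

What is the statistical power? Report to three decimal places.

Standardized effect: d = |μ₁ − μ₀| / σ = |73.9 − 83.8| / 11.7 = 0.8462
Noncentrality parameter: δ = d·√n = 0.8462 × √8 = 2.3933
Critical value for a two-sided test at α = 0.01: z_{α/2} = 2.576.
Power = Φ(δ − 2.576) + Φ(−δ − 2.576) = Φ(-0.183) + Φ(-4.969) = 0.4276 + 0.0000 = 0.4276.

Power ≈ 0.428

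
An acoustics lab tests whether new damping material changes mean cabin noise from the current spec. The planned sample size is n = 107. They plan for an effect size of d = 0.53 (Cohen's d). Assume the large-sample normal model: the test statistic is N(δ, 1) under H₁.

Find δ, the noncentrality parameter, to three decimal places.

δ = d·√n = 0.53 × √107 = 5.4824

δ ≈ 5.482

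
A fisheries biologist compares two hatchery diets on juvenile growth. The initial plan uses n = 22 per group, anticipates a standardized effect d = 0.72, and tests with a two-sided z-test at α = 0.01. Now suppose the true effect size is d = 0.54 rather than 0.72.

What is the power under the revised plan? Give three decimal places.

With d = 0.54: δ = d·√(n/2) = 0.54 × √(22/2) = 1.7910. Critical value z_{0.005} = 2.576.
Revised power = Φ(δ − 2.576) + Φ(−δ − 2.576) = Φ(-0.785) + Φ(-4.367) = 0.2163 + 0.0000 = 0.2163.

Power ≈ 0.216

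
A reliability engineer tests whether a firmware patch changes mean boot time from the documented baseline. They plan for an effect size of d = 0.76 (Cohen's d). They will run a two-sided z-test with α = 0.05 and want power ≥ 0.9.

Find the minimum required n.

n = 19

Set Φ(δ − 1.960) = 0.9; then δ − 1.960 = Φ⁻¹(0.9) = 1.282, giving δ = 3.242.
(The Φ(−δ − z_{α/2}) term is vanishingly small for δ > 0 and is dropped in the standard sample-size formula.)
δ = d·√n ⇒ n = (δ/d)² = (3.242 / 0.76)² = 18.19.
Rounding up, n = 19.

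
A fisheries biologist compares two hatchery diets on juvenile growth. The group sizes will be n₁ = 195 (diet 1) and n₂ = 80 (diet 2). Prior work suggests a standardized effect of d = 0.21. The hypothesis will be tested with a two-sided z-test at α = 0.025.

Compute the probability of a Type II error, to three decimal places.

Noncentrality parameter: δ = d / √(1/n₁ + 1/n₂) = 0.21 / √(1/195 + 1/80) = 1.5817
Two-sided α = 0.025 → critical value z_{0.0125} = 2.241.
Power = Φ(δ − 2.241) + Φ(−δ − 2.241) = Φ(-0.660) + Φ(-3.823) = 0.2547 + 0.0001 = 0.2548.
Type II error: β = 1 − power = 1 − 0.2548 = 0.7452.

β ≈ 0.745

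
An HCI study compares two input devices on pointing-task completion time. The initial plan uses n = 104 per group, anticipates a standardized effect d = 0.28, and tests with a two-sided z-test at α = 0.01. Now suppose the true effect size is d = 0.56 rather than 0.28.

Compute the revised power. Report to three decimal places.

With d = 0.56: δ = d·√(n/2) = 0.56 × √(104/2) = 4.0382. Critical value z_{0.005} = 2.576.
Revised power = Φ(δ − 2.576) + Φ(−δ − 2.576) = Φ(1.462) + Φ(-6.614) = 0.9282 + 0.0000 = 0.9282.

Power ≈ 0.928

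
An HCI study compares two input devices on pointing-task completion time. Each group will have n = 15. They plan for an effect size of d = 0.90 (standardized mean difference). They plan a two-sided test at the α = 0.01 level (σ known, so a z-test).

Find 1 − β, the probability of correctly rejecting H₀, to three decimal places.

Power ≈ 0.456

Noncentrality parameter: δ = d·√(n/2) = 0.90 × √(15/2) = 2.4648
Critical value for a two-sided test at α = 0.01: z_{α/2} = 2.576.
Power = Φ(δ − 2.576) + Φ(−δ − 2.576) = Φ(-0.111) + Φ(-5.041) = 0.4558 + 0.0000 = 0.4558.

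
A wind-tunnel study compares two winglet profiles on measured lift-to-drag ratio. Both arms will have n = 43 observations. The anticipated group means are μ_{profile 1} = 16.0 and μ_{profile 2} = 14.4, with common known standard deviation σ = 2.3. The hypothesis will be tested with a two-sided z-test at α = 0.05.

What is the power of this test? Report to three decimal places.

Standardized effect: d = |μ_{profile 1} − μ_{profile 2}| / σ = |16.0 − 14.4| / 2.3 = 0.6957
Noncentrality parameter: δ = d·√(n/2) = 0.6957 × √(43/2) = 3.2256
Two-sided α = 0.05 → critical value z_{0.025} = 1.960.
Power = Φ(δ − 1.960) + Φ(−δ − 1.960) = Φ(1.266) + Φ(-5.186) = 0.8972 + 0.0000 = 0.8972.

Power ≈ 0.897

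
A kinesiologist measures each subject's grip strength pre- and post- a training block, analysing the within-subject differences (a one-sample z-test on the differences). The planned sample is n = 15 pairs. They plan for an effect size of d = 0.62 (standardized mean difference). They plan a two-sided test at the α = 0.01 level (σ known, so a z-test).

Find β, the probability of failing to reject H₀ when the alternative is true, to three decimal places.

Noncentrality parameter: δ = d·√n = 0.62 × √15 = 2.4012
Two-sided α = 0.01 → critical value z_{0.005} = 2.576.
Power = Φ(δ − 2.576) + Φ(−δ − 2.576) = Φ(-0.175) + Φ(-4.977) = 0.4307 + 0.0000 = 0.4307.
Type II error: β = 1 − power = 1 − 0.4307 = 0.5693.

β ≈ 0.569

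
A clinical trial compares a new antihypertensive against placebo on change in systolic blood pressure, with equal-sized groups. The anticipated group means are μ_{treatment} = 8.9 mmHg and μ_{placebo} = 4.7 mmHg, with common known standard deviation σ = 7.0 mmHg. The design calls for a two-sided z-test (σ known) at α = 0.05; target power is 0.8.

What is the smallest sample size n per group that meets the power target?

n = 44 per group

Standardized effect: d = |μ_{treatment} − μ_{placebo}| / σ = |8.9 − 4.7| / 7.0 = 0.6000
For power 0.8 need Φ(δ − z_{0.025}) = 0.8, so δ = z_{0.025} + z_{0.20} = 1.960 + 0.842 = 2.802.
(Ignoring the negligible lower-tail rejection probability gives the usual closed-form inversion.)
δ = d·√(n/2) ⇒ n = 2(δ/d)² = 2 × (2.802 / 0.6000)² = 43.60.
Rounding up, n = 44 per group.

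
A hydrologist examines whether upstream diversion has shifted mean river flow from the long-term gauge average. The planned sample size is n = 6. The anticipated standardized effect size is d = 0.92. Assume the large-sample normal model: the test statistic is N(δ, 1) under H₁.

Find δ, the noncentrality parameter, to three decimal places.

The noncentrality parameter scales effect size by the design's sample-size factor: δ = d·√n = 0.92 × √6 = 2.2535

δ ≈ 2.254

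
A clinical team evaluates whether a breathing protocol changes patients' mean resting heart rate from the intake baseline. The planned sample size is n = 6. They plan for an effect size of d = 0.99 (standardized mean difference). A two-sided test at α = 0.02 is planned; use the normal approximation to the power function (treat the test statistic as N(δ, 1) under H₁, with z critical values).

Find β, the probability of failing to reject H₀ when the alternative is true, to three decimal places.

Noncentrality parameter: δ = d·√n = 0.99 × √6 = 2.4250
Critical value for a two-sided test at α = 0.02: z_{α/2} = 2.326.
Power = Φ(δ − 2.326) + Φ(−δ − 2.326) = Φ(0.099) + Φ(-4.751) = 0.5393 + 0.0000 = 0.5393.
Type II error: β = 1 − power = 1 − 0.5393 = 0.4607.

β ≈ 0.461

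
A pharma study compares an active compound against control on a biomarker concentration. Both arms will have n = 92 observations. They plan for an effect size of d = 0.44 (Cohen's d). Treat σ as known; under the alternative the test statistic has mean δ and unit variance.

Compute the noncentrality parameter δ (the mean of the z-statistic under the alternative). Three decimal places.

δ ≈ 2.984

The noncentrality parameter scales effect size by the design's sample-size factor: δ = d·√(n/2) = 0.44 × √(92/2) = 2.9842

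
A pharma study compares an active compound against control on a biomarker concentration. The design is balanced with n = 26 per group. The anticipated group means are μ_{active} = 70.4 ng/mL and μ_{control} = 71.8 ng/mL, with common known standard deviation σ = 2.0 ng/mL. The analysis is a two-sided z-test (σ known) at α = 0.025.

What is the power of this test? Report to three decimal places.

Standardized effect: d = |μ_{active} − μ_{control}| / σ = |70.4 − 71.8| / 2.0 = 0.7000
Noncentrality parameter: δ = d·√(n/2) = 0.7000 × √(26/2) = 2.5239
Critical value for a two-sided test at α = 0.025: z_{α/2} = 2.241.
Power = Φ(δ − 2.241) + Φ(−δ − 2.241) = Φ(0.282) + Φ(-4.765) = 0.6112 + 0.0000 = 0.6112.

Power ≈ 0.611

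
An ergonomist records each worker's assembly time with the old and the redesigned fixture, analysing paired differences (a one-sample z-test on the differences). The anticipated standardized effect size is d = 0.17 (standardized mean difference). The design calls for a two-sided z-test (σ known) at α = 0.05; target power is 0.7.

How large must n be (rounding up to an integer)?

For power 0.7 need Φ(δ − z_{0.025}) = 0.7, so δ = z_{0.025} + z_{0.30} = 1.960 + 0.524 = 2.484.
(For δ > 0 the lower-tail rejection region contributes negligibly to power, so the one-term inversion is standard.)
δ = d·√n ⇒ n = (δ/d)² = (2.484 / 0.17)² = 213.57.
Rounding up, n = 214.

n = 214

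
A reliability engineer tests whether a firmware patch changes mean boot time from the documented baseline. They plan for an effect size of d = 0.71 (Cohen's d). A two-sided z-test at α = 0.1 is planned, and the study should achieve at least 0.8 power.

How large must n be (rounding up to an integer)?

n = 13

For power 0.8 need Φ(δ − z_{0.05}) = 0.8, so δ = z_{0.05} + z_{0.20} = 1.645 + 0.842 = 2.486.
(Ignoring the negligible lower-tail rejection probability gives the usual closed-form inversion.)
δ = d·√n ⇒ n = (δ/d)² = (2.486 / 0.71)² = 12.26.
Rounding up, n = 13.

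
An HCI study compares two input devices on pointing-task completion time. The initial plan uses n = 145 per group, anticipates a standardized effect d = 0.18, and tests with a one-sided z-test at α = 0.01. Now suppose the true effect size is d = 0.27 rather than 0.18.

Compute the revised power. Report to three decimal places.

With d = 0.27: δ = d·√(n/2) = 0.27 × √(145/2) = 2.2990. Critical value z_{0.01} = 2.326.
Revised power = P(Z > 2.326 − δ) = Φ(-0.027) = 0.4891.

Power ≈ 0.489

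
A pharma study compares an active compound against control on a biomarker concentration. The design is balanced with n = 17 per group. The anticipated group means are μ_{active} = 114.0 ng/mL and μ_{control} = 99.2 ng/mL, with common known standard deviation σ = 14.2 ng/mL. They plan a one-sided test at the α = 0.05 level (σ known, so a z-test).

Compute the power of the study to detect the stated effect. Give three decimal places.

Standardized effect: d = |μ_{active} − μ_{control}| / σ = |114.0 − 99.2| / 14.2 = 1.0423
Noncentrality parameter: δ = d·√(n/2) = 1.0423 × √(17/2) = 3.0387
Critical value for a one-sided test at α = 0.05: z_α = 1.645.
Power = Φ(δ − 1.645) = Φ(1.394) = 0.9183.

Power ≈ 0.918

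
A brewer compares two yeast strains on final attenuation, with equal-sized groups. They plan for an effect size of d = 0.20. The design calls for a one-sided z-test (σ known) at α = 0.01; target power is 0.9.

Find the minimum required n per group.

Set Φ(δ − 2.326) = 0.9; then δ − 2.326 = Φ⁻¹(0.9) = 1.282, giving δ = 3.608.
δ = d·√(n/2) ⇒ n = 2(δ/d)² = 2 × (3.608 / 0.20)² = 650.85.
Round up to the next whole unit.

n = 651 per group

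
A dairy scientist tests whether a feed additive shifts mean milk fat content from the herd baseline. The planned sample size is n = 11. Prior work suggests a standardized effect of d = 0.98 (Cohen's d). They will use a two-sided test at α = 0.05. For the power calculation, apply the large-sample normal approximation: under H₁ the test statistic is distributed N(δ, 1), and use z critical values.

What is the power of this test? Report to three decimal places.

Power ≈ 0.902

Noncentrality parameter: δ = d·√n = 0.98 × √11 = 3.2503
Two-sided α = 0.05 → critical value z_{0.025} = 1.960.
Power = Φ(δ − 1.960) + Φ(−δ − 1.960) = Φ(1.290) + Φ(-5.210) = 0.9015 + 0.0000 = 0.9015.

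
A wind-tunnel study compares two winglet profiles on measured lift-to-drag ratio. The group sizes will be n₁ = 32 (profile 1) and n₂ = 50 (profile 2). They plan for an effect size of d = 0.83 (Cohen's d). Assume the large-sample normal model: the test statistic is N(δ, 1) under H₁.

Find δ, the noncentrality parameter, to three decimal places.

δ ≈ 3.666

δ = d / √(1/n₁ + 1/n₂) = 0.83 / √(1/32 + 1/50) = 3.6663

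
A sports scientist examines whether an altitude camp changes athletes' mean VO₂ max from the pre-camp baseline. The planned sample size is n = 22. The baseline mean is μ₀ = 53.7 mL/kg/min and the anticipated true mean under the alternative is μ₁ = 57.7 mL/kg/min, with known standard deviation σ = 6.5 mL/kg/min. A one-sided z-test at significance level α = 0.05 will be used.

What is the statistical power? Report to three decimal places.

Standardized effect: d = |μ₁ − μ₀| / σ = |57.7 − 53.7| / 6.5 = 0.6154
Noncentrality parameter: δ = d·√n = 0.6154 × √22 = 2.8864
One-sided α = 0.05 → critical value z_{0.05} = 1.645.
Power = P(Z > 1.645 − δ) = Φ(1.242) = 0.8928.

Power ≈ 0.893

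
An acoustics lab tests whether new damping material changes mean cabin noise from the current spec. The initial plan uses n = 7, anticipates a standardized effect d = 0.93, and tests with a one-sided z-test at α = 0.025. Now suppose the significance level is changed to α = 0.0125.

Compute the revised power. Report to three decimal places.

δ = d·√n = 0.93 × √7 = 2.4605 (unchanged). New critical value: z_{0.0125} = 2.241.
Revised power = Φ(δ − 2.241) = Φ(0.219) = 0.5867.

Power ≈ 0.587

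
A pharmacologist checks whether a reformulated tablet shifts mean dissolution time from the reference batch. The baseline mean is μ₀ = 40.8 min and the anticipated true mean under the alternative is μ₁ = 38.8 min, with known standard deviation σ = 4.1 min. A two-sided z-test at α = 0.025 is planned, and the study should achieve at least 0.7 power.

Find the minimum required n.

n = 33

Standardized effect: d = |μ₁ − μ₀| / σ = |38.8 − 40.8| / 4.1 = 0.4878
For power 0.7 need Φ(δ − z_{0.0125}) = 0.7, so δ = z_{0.0125} + z_{0.30} = 2.241 + 0.524 = 2.766.
(Ignoring the negligible lower-tail rejection probability gives the usual closed-form inversion.)
δ = d·√n ⇒ n = (δ/d)² = (2.766 / 0.4878)² = 32.15.
Round up to the next whole unit.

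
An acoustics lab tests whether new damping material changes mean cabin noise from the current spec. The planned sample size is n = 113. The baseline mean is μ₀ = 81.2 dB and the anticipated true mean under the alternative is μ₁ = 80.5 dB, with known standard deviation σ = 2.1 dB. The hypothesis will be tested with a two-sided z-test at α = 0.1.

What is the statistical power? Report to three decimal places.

Power ≈ 0.971

Standardized effect: d = |μ₁ − μ₀| / σ = |80.5 − 81.2| / 2.1 = 0.3333
Noncentrality parameter: δ = d·√n = 0.3333 × √113 = 3.5434
Two-sided α = 0.1 → critical value z_{0.05} = 1.645.
Power = Φ(δ − 1.645) + Φ(−δ − 1.645) = Φ(1.899) + Φ(-5.188) = 0.9712 + 0.0000 = 0.9712.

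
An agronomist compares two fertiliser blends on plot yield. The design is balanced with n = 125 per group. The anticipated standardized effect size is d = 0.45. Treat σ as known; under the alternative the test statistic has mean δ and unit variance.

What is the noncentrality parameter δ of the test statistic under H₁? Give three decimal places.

δ ≈ 3.558

δ = d·√(n/2) = 0.45 × √(125/2) = 3.5576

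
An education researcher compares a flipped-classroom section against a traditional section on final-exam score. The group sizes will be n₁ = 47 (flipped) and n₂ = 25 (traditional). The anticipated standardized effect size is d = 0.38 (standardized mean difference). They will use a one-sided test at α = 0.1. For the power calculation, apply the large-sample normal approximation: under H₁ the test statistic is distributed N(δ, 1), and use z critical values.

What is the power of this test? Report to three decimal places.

Power ≈ 0.600

Noncentrality parameter: λ = d / √(1/n₁ + 1/n₂) = 0.38 / √(1/47 + 1/25) = 1.5351
One-sided α = 0.1 → critical value z_{0.1} = 1.282.
Power = P(Z > 1.282 − λ) = Φ(0.254) = 0.6001.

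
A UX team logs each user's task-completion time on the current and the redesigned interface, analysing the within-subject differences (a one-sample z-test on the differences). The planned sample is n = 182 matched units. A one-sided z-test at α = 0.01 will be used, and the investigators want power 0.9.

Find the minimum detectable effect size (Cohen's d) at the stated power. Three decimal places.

Need Φ(δ − 2.326) = 0.9, so δ = 2.326 + 1.282 = 3.608.
δ = d·√n ⇒ d = δ/√n = 3.608/√182 = 0.2674.

d ≈ 0.267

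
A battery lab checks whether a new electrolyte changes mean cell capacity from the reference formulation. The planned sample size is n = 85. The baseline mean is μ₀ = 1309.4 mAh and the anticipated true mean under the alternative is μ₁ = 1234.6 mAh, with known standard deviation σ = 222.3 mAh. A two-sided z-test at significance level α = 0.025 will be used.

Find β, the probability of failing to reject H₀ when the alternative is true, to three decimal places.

β ≈ 0.195

Standardized effect: d = |μ₁ − μ₀| / σ = |1234.6 − 1309.4| / 222.3 = 0.3365
Noncentrality parameter: δ = d·√n = 0.3365 × √85 = 3.1022
Two-sided α = 0.025 → critical value z_{0.0125} = 2.241.
Power = Φ(δ − 2.241) + Φ(−δ − 2.241) = Φ(0.861) + Φ(-5.344) = 0.8053 + 0.0000 = 0.8053.
Type II error: β = 1 − power = 1 − 0.8053 = 0.1947.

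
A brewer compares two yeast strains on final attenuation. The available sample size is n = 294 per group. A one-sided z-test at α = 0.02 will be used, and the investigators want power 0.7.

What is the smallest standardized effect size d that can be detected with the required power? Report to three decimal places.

d ≈ 0.213

Required noncentrality: δ = z_{0.02} + z_{0.30} = 2.054 + 0.524 = 2.578.
δ = d·√(n/2) ⇒ d = δ/√(n/2) = 2.578/√(294/2) = 0.2126.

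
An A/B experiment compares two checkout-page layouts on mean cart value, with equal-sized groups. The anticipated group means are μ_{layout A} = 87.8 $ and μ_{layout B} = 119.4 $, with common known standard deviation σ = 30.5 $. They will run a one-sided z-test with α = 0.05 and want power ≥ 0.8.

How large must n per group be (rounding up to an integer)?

Standardized effect: d = |μ_{layout A} − μ_{layout B}| / σ = |87.8 − 119.4| / 30.5 = 1.0361
For power 0.8 need Φ(δ − z_{0.05}) = 0.8, so δ = z_{0.05} + z_{0.20} = 1.645 + 0.842 = 2.486.
δ = d·√(n/2) ⇒ n = 2(δ/d)² = 2 × (2.486 / 1.0361)² = 11.52.
Rounding up, n = 12 per group.

n = 12 per group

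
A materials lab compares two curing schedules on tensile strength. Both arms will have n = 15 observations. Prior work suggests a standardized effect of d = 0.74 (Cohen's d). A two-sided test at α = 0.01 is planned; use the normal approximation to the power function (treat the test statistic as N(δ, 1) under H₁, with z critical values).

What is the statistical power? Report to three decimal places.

Noncentrality parameter: δ = d·√(n/2) = 0.74 × √(15/2) = 2.0266
Two-sided α = 0.01 → critical value z_{0.005} = 2.576.
Power = Φ(δ − 2.576) + Φ(−δ − 2.576) = Φ(-0.549) + Φ(-4.602) = 0.2914 + 0.0000 = 0.2914.

Power ≈ 0.291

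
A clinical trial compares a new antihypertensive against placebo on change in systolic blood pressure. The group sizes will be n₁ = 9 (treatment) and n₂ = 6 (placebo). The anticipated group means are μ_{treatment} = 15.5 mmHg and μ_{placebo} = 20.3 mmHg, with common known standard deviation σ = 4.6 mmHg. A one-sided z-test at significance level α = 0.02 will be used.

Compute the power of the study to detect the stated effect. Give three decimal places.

Standardized effect: d = |μ_{treatment} − μ_{placebo}| / σ = |15.5 − 20.3| / 4.6 = 1.0435
Noncentrality parameter: δ = d / √(1/n₁ + 1/n₂) = 1.0435 / √(1/9 + 1/6) = 1.9799
One-sided α = 0.02 → critical value z_{0.02} = 2.054.
Power = P(Z > 2.054 − δ) = Φ(-0.074) = 0.4705.

Power ≈ 0.471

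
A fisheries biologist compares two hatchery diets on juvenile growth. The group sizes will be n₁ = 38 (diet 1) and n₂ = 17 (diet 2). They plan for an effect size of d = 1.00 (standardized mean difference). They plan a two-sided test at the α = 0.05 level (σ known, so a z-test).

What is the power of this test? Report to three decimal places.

Noncentrality parameter: δ = d / √(1/n₁ + 1/n₂) = 1.00 / √(1/38 + 1/17) = 3.4272
Critical value for a two-sided test at α = 0.05: z_{α/2} = 1.960.
Power = Φ(δ − 1.960) + Φ(−δ − 1.960) = Φ(1.467) + Φ(-5.387) = 0.9288 + 0.0000 = 0.9288.

Power ≈ 0.929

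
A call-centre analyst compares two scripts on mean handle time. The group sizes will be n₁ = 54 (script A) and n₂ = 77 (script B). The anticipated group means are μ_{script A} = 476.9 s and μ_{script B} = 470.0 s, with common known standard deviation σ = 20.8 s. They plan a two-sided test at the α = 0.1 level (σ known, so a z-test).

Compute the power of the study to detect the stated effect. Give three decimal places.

Power ≈ 0.589

Standardized effect: d = |μ_{script A} − μ_{script B}| / σ = |476.9 − 470.0| / 20.8 = 0.3317
Noncentrality parameter: λ = d / √(1/n₁ + 1/n₂) = 0.3317 / √(1/54 + 1/77) = 1.8689
Critical value for a two-sided test at α = 0.1: z_{α/2} = 1.645.
Power = Φ(λ − 1.645) + Φ(−λ − 1.645) = Φ(0.224) + Φ(-3.514) = 0.5886 + 0.0002 = 0.5889.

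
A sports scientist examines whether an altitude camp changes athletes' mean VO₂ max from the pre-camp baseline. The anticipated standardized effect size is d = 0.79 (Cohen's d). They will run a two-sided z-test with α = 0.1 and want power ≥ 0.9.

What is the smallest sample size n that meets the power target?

Set Φ(δ − 1.645) = 0.9; then δ − 1.645 = Φ⁻¹(0.9) = 1.282, giving δ = 2.926.
(Ignoring the negligible lower-tail rejection probability gives the usual closed-form inversion.)
δ = d·√n ⇒ n = (δ/d)² = (2.926 / 0.79)² = 13.72.
Round up to the next whole unit.

n = 14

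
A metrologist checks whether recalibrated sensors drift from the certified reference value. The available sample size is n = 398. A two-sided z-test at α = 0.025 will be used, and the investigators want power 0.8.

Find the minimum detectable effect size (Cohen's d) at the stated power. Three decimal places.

d ≈ 0.155

Need Φ(δ − 2.241) = 0.8, so δ = 2.241 + 0.842 = 3.083.
(Lower-tail contribution to power is negligible for δ > 0.)
δ = d·√n ⇒ d = δ/√n = 3.083/√398 = 0.1545.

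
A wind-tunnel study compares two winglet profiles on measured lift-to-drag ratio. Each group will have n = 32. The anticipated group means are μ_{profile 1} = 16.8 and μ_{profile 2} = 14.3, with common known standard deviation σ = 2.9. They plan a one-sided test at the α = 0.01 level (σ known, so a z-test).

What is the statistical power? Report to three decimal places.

Standardized effect: d = |μ_{profile 1} − μ_{profile 2}| / σ = |16.8 − 14.3| / 2.9 = 0.8621
Noncentrality parameter: δ = d·√(n/2) = 0.8621 × √(32/2) = 3.4483
Critical value for a one-sided test at α = 0.01: z_α = 2.326.
Power = P(Z > 2.326 − δ) = Φ(1.122) = 0.8691.

Power ≈ 0.869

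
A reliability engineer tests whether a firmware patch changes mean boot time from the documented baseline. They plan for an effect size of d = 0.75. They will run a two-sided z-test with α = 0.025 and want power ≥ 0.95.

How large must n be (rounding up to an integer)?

n = 27

Set Φ(δ − 2.241) = 0.95; then δ − 2.241 = Φ⁻¹(0.95) = 1.645, giving δ = 3.886.
(The Φ(−δ − z_{α/2}) term is vanishingly small for δ > 0 and is dropped in the standard sample-size formula.)
δ = d·√n ⇒ n = (δ/d)² = (3.886 / 0.75)² = 26.85.
Rounding up, n = 27.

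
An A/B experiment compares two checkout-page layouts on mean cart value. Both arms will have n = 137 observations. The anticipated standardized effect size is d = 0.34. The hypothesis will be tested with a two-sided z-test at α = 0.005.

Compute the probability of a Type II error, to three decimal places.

β ≈ 0.497

Noncentrality parameter: δ = d·√(n/2) = 0.34 × √(137/2) = 2.8140
Two-sided α = 0.005 → critical value z_{0.0025} = 2.807.
Power = Φ(δ − 2.807) + Φ(−δ − 2.807) = Φ(0.007) + Φ(-5.621) = 0.5028 + 0.0000 = 0.5028.
Type II error: β = 1 − power = 1 − 0.5028 = 0.4972.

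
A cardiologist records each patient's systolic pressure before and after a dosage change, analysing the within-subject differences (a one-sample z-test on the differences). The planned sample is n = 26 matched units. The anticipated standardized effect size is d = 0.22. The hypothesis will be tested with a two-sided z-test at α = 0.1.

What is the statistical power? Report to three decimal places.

Power ≈ 0.303

Noncentrality parameter: δ = d·√n = 0.22 × √26 = 1.1218
Two-sided α = 0.1 → critical value z_{0.05} = 1.645.
Power = Φ(δ − 1.645) + Φ(−δ − 1.645) = Φ(-0.523) + Φ(-2.767) = 0.3005 + 0.0028 = 0.3033.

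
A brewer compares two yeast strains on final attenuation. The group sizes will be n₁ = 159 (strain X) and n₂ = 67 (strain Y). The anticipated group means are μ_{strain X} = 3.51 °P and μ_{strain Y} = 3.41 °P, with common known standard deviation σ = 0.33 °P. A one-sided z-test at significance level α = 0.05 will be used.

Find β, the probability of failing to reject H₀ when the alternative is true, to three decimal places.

β ≈ 0.332

Standardized effect: d = |μ_{strain X} − μ_{strain Y}| / σ = |3.51 − 3.41| / 0.33 = 0.3030
Noncentrality parameter: δ = d / √(1/n₁ + 1/n₂) = 0.3030 / √(1/159 + 1/67) = 2.0805
One-sided α = 0.05 → critical value z_{0.05} = 1.645.
Power = Φ(δ − 1.645) = Φ(0.436) = 0.6685.
Type II error: β = 1 − power = 1 − 0.6685 = 0.3315.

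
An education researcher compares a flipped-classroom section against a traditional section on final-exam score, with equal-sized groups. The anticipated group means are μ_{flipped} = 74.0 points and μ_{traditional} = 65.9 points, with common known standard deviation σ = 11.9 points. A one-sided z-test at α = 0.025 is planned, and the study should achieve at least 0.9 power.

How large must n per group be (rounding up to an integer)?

n = 46 per group

Standardized effect: d = |μ_{flipped} − μ_{traditional}| / σ = |74.0 − 65.9| / 11.9 = 0.6807
For power 0.9 need Φ(δ − z_{0.025}) = 0.9, so δ = z_{0.025} + z_{0.10} = 1.960 + 1.282 = 3.242.
δ = d·√(n/2) ⇒ n = 2(δ/d)² = 2 × (3.242 / 0.6807)² = 45.36.
Round up to the next whole unit.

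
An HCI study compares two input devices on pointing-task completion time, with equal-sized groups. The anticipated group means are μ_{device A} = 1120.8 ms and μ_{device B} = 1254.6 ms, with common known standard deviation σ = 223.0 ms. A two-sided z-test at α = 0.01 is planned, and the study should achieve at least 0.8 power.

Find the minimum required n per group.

n = 65 per group

Standardized effect: d = |μ_{device A} − μ_{device B}| / σ = |1120.8 − 1254.6| / 223.0 = 0.6000
Set Φ(δ − 2.576) = 0.8; then δ − 2.576 = Φ⁻¹(0.8) = 0.842, giving δ = 3.417.
(The Φ(−δ − z_{α/2}) term is vanishingly small for δ > 0 and is dropped in the standard sample-size formula.)
δ = d·√(n/2) ⇒ n = 2(δ/d)² = 2 × (3.417 / 0.6000)² = 64.88.
Rounding up, n = 65 per group.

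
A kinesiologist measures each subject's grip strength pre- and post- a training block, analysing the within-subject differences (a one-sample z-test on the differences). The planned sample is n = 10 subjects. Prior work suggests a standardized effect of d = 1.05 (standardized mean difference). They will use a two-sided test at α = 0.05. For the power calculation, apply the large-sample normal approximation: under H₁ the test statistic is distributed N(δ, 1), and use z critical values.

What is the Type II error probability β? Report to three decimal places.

Noncentrality parameter: δ = d·√n = 1.05 × √10 = 3.3204
Two-sided α = 0.05 → critical value z_{0.025} = 1.960.
Power = Φ(δ − 1.960) + Φ(−δ − 1.960) = Φ(1.360) + Φ(-5.280) = 0.9132 + 0.0000 = 0.9132.
Type II error: β = 1 − power = 1 − 0.9132 = 0.0868.

β ≈ 0.087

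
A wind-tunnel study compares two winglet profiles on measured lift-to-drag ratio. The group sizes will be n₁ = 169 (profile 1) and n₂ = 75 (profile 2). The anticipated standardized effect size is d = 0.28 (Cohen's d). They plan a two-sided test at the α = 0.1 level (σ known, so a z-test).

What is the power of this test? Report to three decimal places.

Power ≈ 0.646

Noncentrality parameter: δ = d / √(1/n₁ + 1/n₂) = 0.28 / √(1/169 + 1/75) = 2.0181
Two-sided α = 0.1 → critical value z_{0.05} = 1.645.
Power = Φ(δ − 1.645) + Φ(−δ − 1.645) = Φ(0.373) + Φ(-3.663) = 0.6455 + 0.0001 = 0.6456.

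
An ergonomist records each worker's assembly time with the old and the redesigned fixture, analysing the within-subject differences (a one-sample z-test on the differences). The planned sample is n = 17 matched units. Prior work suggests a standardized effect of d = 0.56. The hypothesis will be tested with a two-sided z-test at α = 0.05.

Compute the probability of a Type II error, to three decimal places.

β ≈ 0.364

Noncentrality parameter: λ = d·√n = 0.56 × √17 = 2.3089
Critical value for a two-sided test at α = 0.05: z_{α/2} = 1.960.
Power = Φ(λ − 1.960) + Φ(−λ − 1.960) = Φ(0.349) + Φ(-4.269) = 0.6364 + 0.0000 = 0.6365.
Type II error: β = 1 − power = 1 − 0.6365 = 0.3635.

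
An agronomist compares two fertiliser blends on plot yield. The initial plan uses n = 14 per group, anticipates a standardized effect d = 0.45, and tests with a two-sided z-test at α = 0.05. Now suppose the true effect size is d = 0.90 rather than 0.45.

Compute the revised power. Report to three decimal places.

Power ≈ 0.663

With d = 0.90: δ = d·√(n/2) = 0.90 × √(14/2) = 2.3812. Critical value z_{0.025} = 1.960.
Revised power = Φ(δ − 1.960) + Φ(−δ − 1.960) = Φ(0.421) + Φ(-4.341) = 0.6632 + 0.0000 = 0.6632.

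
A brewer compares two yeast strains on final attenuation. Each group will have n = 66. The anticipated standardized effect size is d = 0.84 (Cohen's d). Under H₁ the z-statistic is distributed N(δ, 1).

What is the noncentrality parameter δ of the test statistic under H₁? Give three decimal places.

The noncentrality parameter scales effect size by the design's sample-size factor: δ = d·√(n/2) = 0.84 × √(66/2) = 4.8254

δ ≈ 4.825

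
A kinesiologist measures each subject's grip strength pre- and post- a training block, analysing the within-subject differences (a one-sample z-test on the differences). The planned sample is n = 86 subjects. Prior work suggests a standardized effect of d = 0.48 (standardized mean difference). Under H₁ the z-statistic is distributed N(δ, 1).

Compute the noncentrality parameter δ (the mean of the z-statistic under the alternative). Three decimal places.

δ = d·√n = 0.48 × √86 = 4.4513

δ ≈ 4.451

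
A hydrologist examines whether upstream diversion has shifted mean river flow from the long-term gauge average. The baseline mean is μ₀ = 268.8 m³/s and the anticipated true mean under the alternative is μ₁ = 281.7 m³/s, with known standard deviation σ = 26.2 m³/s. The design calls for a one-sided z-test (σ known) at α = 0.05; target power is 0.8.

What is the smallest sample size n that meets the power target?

n = 26

Standardized effect: d = |μ₁ − μ₀| / σ = |281.7 − 268.8| / 26.2 = 0.4924
For power 0.8 need Φ(δ − z_{0.05}) = 0.8, so δ = z_{0.05} + z_{0.20} = 1.645 + 0.842 = 2.486.
δ = d·√n ⇒ n = (δ/d)² = (2.486 / 0.4924)² = 25.50.
Rounding up, n = 26.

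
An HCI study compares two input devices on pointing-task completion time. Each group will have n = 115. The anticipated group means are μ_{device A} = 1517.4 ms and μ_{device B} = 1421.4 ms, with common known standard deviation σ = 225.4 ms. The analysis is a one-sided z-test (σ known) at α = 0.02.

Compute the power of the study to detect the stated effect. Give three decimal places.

Standardized effect: d = |μ_{device A} − μ_{device B}| / σ = |1517.4 − 1421.4| / 225.4 = 0.4259
Noncentrality parameter: δ = d·√(n/2) = 0.4259 × √(115/2) = 3.2296
Critical value for a one-sided test at α = 0.02: z_α = 2.054.
Power = Φ(δ − 2.054) = Φ(1.176) = 0.8802.

Power ≈ 0.880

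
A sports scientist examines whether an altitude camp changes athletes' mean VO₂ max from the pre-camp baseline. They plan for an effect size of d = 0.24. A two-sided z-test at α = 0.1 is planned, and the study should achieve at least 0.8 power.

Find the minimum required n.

For power 0.8 need Φ(δ − z_{0.05}) = 0.8, so δ = z_{0.05} + z_{0.20} = 1.645 + 0.842 = 2.486.
(For δ > 0 the lower-tail rejection region contributes negligibly to power, so the one-term inversion is standard.)
δ = d·√n ⇒ n = (δ/d)² = (2.486 / 0.24)² = 107.34.
Round up to the next whole unit.

n = 108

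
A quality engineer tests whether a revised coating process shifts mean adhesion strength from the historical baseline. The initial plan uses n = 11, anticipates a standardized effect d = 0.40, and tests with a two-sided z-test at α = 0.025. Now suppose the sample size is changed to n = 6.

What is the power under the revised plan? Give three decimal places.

With n = 6: δ = d·√n = 0.40 × √6 = 0.9798. Critical value z_{0.0125} = 2.241.
Revised power = Φ(δ − 2.241) + Φ(−δ − 2.241) = Φ(-1.262) + Φ(-3.221) = 0.1035 + 0.0006 = 0.1042.

Power ≈ 0.104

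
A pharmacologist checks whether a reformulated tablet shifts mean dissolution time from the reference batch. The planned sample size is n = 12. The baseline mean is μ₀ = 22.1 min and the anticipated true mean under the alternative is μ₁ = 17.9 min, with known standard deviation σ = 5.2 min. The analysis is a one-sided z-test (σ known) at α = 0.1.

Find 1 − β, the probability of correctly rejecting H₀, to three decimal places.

Power ≈ 0.935

Standardized effect: d = |μ₁ − μ₀| / σ = |17.9 − 22.1| / 5.2 = 0.8077
Noncentrality parameter: δ = d·√n = 0.8077 × √12 = 2.7979
Critical value for a one-sided test at α = 0.1: z_α = 1.282.
Power = P(Z > 1.282 − δ) = Φ(1.516) = 0.9353.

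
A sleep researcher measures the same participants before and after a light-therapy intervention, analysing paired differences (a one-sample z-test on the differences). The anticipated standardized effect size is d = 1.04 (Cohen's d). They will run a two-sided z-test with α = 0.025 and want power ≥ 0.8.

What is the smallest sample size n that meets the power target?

Set Φ(δ − 2.241) = 0.8; then δ − 2.241 = Φ⁻¹(0.8) = 0.842, giving δ = 3.083.
(For δ > 0 the lower-tail rejection region contributes negligibly to power, so the one-term inversion is standard.)
δ = d·√n ⇒ n = (δ/d)² = (3.083 / 1.04)² = 8.79.
Rounding up, n = 9.

n = 9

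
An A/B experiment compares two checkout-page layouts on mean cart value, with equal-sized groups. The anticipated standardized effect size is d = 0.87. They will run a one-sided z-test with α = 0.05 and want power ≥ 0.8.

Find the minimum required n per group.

n = 17 per group

Set Φ(δ − 1.645) = 0.8; then δ − 1.645 = Φ⁻¹(0.8) = 0.842, giving δ = 2.486.
δ = d·√(n/2) ⇒ n = 2(δ/d)² = 2 × (2.486 / 0.87)² = 16.34.
Round up to the next whole unit.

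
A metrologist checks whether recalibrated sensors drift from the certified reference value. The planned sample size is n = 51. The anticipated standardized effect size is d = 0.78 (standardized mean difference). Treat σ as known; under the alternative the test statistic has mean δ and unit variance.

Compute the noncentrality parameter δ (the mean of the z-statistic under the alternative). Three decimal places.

δ ≈ 5.570

δ = d·√n = 0.78 × √51 = 5.5703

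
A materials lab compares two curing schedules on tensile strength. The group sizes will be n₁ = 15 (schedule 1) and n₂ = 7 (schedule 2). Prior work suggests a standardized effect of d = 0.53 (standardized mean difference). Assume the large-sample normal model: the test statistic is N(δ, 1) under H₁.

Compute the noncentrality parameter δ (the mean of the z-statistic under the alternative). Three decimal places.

δ ≈ 1.158

The noncentrality parameter scales effect size by the design's sample-size factor: δ = d / √(1/n₁ + 1/n₂) = 0.53 / √(1/15 + 1/7) = 1.1579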